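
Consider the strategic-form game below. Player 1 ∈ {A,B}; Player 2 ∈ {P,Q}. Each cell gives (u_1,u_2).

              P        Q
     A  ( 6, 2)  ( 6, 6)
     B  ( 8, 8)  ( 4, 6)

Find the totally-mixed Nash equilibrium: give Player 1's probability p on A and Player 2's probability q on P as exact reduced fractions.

P1 indiff ⇒ q·6+(1-q)·6 = q·8+(1-q)·4 ⇒ q(-2) = (1-q)(-2) ⇒ q = 1/2
P2 indiff ⇒ p·2+(1-p)·8 = p·6+(1-p)·6 ⇒ p(-4) = (1-p)(-2) ⇒ p = 1/3

(p,q) = (1/3, 1/2)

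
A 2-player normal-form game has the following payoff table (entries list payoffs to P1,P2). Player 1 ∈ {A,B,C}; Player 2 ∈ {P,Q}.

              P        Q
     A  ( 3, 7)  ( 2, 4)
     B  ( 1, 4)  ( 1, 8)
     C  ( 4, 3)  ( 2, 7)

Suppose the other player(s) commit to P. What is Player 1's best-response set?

u_1(A vs P) = 3
u_1(B vs P) = 1
u_1(C vs P) = 4
max payoff 4 at {C}

BR_1 = {C}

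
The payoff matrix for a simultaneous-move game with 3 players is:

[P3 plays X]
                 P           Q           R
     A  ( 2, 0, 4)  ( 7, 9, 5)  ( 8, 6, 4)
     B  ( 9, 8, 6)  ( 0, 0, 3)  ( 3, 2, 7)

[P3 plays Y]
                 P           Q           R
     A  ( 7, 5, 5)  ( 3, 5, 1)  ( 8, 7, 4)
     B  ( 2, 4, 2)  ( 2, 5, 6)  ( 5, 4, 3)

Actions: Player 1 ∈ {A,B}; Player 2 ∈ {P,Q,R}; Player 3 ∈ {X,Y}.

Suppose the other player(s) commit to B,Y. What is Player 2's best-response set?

P2 best: {Q}

u_2(P vs B,Y) = 4
u_2(Q vs B,Y) = 5
u_2(R vs B,Y) = 4
max payoff 5 at {Q}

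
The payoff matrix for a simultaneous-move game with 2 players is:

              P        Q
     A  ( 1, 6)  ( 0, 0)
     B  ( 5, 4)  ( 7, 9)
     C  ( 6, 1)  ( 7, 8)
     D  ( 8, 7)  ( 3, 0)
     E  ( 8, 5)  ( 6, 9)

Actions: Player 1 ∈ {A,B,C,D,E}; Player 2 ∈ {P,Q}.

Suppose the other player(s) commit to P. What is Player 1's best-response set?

P1 best: {D,E}

u_1(A vs P) = 1
u_1(B vs P) = 5
u_1(C vs P) = 6
u_1(D vs P) = 8
u_1(E vs P) = 8
max payoff 8 at {D,E}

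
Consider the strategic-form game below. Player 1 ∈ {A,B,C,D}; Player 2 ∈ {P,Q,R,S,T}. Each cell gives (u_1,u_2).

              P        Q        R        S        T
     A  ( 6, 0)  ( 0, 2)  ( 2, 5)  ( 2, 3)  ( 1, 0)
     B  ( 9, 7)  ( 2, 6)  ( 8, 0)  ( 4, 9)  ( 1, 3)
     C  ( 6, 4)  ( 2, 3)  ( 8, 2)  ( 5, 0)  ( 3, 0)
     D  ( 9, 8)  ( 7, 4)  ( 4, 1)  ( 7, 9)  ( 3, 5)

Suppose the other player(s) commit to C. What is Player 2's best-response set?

u_2(P vs C) = 4
u_2(Q vs C) = 3
u_2(R vs C) = 2
u_2(S vs C) = 0
u_2(T vs C) = 0
max payoff 4 at {P}

argmax u_2 = {P}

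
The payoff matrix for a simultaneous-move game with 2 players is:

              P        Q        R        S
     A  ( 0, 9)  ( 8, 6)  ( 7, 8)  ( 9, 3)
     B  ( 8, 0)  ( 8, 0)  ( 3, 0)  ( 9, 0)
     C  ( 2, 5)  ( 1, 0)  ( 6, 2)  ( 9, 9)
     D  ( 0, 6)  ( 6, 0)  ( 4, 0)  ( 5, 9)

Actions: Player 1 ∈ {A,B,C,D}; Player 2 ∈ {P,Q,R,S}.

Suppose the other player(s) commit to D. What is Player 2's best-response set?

BR_2 = {S}

u_2(P vs D) = 6
u_2(Q vs D) = 0
u_2(R vs D) = 0
u_2(S vs D) = 9
max payoff 9 at {S}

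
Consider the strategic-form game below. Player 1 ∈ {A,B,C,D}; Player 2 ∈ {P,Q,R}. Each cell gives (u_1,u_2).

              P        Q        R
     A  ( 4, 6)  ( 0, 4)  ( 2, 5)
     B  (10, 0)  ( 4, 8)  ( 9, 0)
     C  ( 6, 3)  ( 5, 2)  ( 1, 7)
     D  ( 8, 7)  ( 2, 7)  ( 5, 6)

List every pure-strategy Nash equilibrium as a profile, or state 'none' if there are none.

PSNE: ∅

(A,P): not NE [P1→B gives 10>4]
(A,Q): not NE [P1→C gives 5>0; P2→P gives 6>4]
(A,R): not NE [P1→B gives 9>2; P2→P gives 6>5]
(B,P): not NE [P2→Q gives 8>0]
(B,Q): not NE [P1→C gives 5>4]
(B,R): not NE [P2→Q gives 8>0]
(C,P): not NE [P1→B gives 10>6; P2→R gives 7>3]
(C,Q): not NE [P2→R gives 7>2]
(C,R): not NE [P1→B gives 9>1]
(D,P): not NE [P1→B gives 10>8]
(D,Q): not NE [P1→C gives 5>2]
(D,R): not NE [P1→B gives 9>5; P2→Q gives 7>6]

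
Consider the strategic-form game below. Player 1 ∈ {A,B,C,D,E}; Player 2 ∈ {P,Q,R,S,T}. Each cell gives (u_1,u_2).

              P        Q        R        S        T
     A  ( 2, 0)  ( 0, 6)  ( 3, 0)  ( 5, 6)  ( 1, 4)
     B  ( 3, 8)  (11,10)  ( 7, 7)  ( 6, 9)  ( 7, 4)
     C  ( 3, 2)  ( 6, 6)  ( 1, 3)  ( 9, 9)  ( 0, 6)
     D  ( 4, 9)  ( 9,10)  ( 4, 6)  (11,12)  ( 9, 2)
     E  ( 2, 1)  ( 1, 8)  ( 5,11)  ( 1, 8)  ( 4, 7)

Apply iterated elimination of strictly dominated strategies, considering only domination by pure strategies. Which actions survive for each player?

P1 drop A (B beats it: P:3>2 Q:11>0 R:7>3 S:6>5 T:7>1)
P1 drop C (D beats it: P:4>3 Q:9>6 R:4>1 S:11>9 T:9>0)
P1 drop E (B beats it: P:3>2 Q:11>1 R:7>5 S:6>1 T:7>4)
P2 drop P (Q beats it: B:10>8 D:10>9)
P2 drop R (Q beats it: B:10>7 D:10>6)
P2 drop T (Q beats it: B:10>4 D:10>2)
P1→{B,D} P2→{Q,S}

IESDS → P1:{B,D} P2:{Q,S}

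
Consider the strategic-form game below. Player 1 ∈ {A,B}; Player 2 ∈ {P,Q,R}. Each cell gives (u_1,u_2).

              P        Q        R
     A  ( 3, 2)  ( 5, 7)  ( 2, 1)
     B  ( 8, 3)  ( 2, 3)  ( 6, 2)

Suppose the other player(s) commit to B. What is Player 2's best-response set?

u_2(P vs B) = 3
u_2(Q vs B) = 3
u_2(R vs B) = 2
max payoff 3 at {P,Q}

P2 best: {P,Q}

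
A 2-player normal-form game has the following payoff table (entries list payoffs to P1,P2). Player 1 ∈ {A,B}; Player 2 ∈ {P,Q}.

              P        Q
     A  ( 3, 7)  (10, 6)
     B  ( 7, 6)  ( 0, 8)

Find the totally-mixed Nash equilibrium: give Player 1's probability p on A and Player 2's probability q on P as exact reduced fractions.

(p,q) = (2/3, 5/7)

P1 indiff ⇒ q·3+(1-q)·10 = q·7+(1-q)·0 ⇒ q(-4) = (1-q)(-10) ⇒ q = 5/7
P2 indiff ⇒ p·7+(1-p)·6 = p·6+(1-p)·8 ⇒ p(1) = (1-p)(2) ⇒ p = 2/3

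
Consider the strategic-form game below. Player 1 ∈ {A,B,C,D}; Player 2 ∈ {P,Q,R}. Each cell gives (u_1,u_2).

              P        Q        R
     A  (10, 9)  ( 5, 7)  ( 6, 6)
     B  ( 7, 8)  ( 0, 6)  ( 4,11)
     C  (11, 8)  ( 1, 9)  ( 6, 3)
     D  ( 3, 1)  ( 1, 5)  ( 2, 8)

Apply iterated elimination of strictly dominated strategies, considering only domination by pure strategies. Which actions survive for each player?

P1 drop B (A beats it: P:10>7 Q:5>0 R:6>4)
P1 drop D (A beats it: P:10>3 Q:5>1 R:6>2)
P2 drop R (P beats it: A:9>6 C:8>3)
P1→{A,C} P2→{P,Q}

Remaining: P1:{A,C} P2:{P,Q}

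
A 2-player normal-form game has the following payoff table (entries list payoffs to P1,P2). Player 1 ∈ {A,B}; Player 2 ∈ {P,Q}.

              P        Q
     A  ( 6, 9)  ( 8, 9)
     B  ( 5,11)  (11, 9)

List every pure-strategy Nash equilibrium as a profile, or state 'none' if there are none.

NE set: (A,P)

(A,P): NE
(A,Q): not NE [P1→B gives 11>8]
(B,P): not NE [P1→A gives 6>5]
(B,Q): not NE [P2→P gives 11>9]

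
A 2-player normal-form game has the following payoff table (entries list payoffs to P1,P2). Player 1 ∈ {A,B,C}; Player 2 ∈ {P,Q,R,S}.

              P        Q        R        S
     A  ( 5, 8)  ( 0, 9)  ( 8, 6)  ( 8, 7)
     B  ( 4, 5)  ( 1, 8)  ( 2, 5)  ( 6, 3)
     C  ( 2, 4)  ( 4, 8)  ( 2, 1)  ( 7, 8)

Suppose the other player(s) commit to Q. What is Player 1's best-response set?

BR_1 = {C}

u_1(A vs Q) = 0
u_1(B vs Q) = 1
u_1(C vs Q) = 4
max payoff 4 at {C}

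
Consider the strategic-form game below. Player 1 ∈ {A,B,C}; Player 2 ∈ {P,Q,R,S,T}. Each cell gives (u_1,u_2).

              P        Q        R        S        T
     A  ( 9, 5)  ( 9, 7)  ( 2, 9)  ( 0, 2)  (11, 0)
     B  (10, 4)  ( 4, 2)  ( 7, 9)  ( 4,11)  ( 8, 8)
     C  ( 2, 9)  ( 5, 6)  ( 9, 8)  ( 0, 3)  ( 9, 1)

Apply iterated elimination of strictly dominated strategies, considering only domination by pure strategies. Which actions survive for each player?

IESDS → P1:{B,C} P2:{P,R,S}

P2 drop Q (R beats it: A:9>7 B:9>2 C:8>6)
P2 drop T (R beats it: A:9>0 B:9>8 C:8>1)
P1 drop A (B beats it: P:10>9 R:7>2 S:4>0)
P1→{B,C} P2→{P,R,S}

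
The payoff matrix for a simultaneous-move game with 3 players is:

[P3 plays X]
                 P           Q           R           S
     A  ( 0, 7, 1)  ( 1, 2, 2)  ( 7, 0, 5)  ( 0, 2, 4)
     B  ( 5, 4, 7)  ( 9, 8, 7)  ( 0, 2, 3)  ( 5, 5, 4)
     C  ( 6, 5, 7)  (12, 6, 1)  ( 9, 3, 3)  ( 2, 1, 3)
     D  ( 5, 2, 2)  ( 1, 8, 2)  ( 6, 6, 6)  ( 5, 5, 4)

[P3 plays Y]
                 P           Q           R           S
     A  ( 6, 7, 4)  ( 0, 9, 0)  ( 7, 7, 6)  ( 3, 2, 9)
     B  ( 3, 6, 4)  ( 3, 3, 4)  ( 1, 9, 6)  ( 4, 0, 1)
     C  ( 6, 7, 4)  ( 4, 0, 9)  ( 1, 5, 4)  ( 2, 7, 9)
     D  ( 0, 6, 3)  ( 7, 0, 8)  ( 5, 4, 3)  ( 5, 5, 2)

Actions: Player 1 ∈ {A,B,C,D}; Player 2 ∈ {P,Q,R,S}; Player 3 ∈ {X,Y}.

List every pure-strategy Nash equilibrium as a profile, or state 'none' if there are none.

Equilibria: none

(A,P,X): not NE [P1→C gives 6>0; P3→Y gives 4>1]
(A,P,Y): not NE [P2→Q gives 9>7]
(A,Q,X): not NE [P1→C gives 12>1; P2→P gives 7>2]
(A,Q,Y): not NE [P1→D gives 7>0; P3→X gives 2>0]
(A,R,X): not NE [P1→C gives 9>7; P2→P gives 7>0; P3→Y gives 6>5]
(A,R,Y): not NE [P2→Q gives 9>7]
(A,S,X): not NE [P1→D gives 5>0; P2→P gives 7>2; P3→Y gives 9>4]
(A,S,Y): not NE [P1→D gives 5>3; P2→Q gives 9>2]
(B,P,X): not NE [P1→C gives 6>5; P2→Q gives 8>4]
(B,P,Y): not NE [P1→C gives 6>3; P2→R gives 9>6; P3→X gives 7>4]
(B,Q,X): not NE [P1→C gives 12>9]
(B,Q,Y): not NE [P1→D gives 7>3; P2→R gives 9>3; P3→X gives 7>4]
(B,R,X): not NE [P1→C gives 9>0; P2→Q gives 8>2; P3→Y gives 6>3]
(B,R,Y): not NE [P1→A gives 7>1]
(B,S,X): not NE [P2→Q gives 8>5]
(B,S,Y): not NE [P1→D gives 5>4; P2→R gives 9>0; P3→X gives 4>1]
(C,P,X): not NE [P2→Q gives 6>5]
(C,P,Y): not NE [P3→X gives 7>4]
(C,Q,X): not NE [P3→Y gives 9>1]
(C,Q,Y): not NE [P1→D gives 7>4; P2→S gives 7>0]
(C,R,X): not NE [P2→Q gives 6>3; P3→Y gives 4>3]
(C,R,Y): not NE [P1→A gives 7>1; P2→S gives 7>5]
(C,S,X): not NE [P1→D gives 5>2; P2→Q gives 6>1; P3→Y gives 9>3]
(C,S,Y): not NE [P1→D gives 5>2]
(D,P,X): not NE [P1→C gives 6>5; P2→Q gives 8>2; P3→Y gives 3>2]
(D,P,Y): not NE [P1→C gives 6>0]
(D,Q,X): not NE [P1→C gives 12>1; P3→Y gives 8>2]
(D,Q,Y): not NE [P2→P gives 6>0]
(D,R,X): not NE [P1→C gives 9>6; P2→Q gives 8>6]
(D,R,Y): not NE [P1→A gives 7>5; P2→P gives 6>4; P3→X gives 6>3]
(D,S,X): not NE [P2→Q gives 8>5]
(D,S,Y): not NE [P2→P gives 6>5; P3→X gives 4>2]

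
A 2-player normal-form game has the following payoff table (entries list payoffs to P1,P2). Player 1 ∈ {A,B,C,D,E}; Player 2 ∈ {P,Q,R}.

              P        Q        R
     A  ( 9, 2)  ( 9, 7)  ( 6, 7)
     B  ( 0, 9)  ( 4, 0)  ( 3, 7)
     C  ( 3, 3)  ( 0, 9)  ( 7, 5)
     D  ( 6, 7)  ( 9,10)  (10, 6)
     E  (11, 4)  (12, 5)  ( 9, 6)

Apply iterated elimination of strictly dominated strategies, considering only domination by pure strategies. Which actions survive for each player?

Survivors P1:{D,E} P2:{Q,R}

P1 drop A (E beats it: P:11>9 Q:12>9 R:9>6)
P1 drop B (D beats it: P:6>0 Q:9>4 R:10>3)
P1 drop C (D beats it: P:6>3 Q:9>0 R:10>7)
P2 drop P (Q beats it: D:10>7 E:5>4)
P1→{D,E} P2→{Q,R}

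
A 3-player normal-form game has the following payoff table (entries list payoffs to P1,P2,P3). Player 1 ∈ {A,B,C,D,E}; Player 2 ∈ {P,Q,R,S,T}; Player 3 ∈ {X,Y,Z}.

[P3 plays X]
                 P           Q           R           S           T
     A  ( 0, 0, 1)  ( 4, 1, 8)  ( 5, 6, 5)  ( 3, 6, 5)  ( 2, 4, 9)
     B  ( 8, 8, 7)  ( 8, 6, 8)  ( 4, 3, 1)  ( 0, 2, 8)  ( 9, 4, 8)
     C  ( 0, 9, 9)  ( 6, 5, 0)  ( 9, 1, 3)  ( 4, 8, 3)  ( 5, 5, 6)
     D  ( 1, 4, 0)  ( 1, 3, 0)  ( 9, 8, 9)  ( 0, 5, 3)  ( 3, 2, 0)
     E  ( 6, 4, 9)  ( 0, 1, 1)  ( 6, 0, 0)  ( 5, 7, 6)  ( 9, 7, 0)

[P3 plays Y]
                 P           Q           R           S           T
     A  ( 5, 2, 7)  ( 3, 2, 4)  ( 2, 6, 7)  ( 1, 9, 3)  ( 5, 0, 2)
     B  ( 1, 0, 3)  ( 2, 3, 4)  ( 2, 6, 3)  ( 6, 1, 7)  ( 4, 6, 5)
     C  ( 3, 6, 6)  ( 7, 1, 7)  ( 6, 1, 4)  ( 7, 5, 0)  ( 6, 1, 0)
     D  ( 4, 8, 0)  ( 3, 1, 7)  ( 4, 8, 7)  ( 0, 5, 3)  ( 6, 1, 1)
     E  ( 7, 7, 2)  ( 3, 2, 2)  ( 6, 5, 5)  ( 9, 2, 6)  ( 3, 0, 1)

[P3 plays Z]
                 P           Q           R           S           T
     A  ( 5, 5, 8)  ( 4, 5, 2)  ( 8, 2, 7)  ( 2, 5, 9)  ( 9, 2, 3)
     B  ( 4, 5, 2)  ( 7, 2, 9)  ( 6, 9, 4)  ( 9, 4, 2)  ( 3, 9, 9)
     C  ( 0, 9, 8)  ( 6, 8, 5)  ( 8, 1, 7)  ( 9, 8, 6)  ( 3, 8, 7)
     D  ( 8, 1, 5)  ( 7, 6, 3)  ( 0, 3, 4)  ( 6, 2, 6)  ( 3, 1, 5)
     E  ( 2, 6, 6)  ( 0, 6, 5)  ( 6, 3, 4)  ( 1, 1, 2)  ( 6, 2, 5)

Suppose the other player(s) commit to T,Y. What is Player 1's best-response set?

u_1(A vs T,Y) = 5
u_1(B vs T,Y) = 4
u_1(C vs T,Y) = 6
u_1(D vs T,Y) = 6
u_1(E vs T,Y) = 3
max payoff 6 at {C,D}

P1 best: {C,D}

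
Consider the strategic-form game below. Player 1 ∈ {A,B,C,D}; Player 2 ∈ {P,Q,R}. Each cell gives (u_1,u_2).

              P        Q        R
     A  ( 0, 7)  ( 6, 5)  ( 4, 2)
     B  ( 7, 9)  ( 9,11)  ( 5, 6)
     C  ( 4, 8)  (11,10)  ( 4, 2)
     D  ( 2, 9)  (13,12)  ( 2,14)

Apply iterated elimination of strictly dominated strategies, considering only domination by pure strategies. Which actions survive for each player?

P1 drop A (B beats it: P:7>0 Q:9>6 R:5>4)
P2 drop P (Q beats it: B:11>9 C:10>8 D:12>9)
P1→{B,C,D} P2→{Q,R}

Survivors P1:{B,C,D} P2:{Q,R}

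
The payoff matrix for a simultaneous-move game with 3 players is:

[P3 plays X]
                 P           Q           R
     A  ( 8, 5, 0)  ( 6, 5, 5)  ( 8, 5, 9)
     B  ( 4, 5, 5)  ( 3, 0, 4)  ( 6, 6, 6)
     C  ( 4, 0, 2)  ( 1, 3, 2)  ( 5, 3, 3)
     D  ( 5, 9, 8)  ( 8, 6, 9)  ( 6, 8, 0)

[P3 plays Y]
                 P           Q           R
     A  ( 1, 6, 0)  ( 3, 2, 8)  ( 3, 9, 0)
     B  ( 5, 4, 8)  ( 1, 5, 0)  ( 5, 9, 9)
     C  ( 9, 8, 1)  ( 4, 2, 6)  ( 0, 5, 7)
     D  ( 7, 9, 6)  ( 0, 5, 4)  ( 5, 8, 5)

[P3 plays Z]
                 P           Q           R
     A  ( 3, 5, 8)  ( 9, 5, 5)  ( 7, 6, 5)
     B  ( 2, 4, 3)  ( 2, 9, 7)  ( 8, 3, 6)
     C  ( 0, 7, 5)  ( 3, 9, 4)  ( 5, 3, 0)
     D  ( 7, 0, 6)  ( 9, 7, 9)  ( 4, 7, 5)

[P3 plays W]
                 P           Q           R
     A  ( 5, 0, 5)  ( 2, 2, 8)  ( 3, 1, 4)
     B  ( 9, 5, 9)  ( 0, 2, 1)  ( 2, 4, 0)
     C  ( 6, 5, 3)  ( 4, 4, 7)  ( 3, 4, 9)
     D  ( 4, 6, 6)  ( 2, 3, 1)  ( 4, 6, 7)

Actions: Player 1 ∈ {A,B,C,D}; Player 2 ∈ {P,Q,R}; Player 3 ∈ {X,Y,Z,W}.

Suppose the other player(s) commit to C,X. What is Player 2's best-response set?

BR_2 = {Q,R}

u_2(P vs C,X) = 0
u_2(Q vs C,X) = 3
u_2(R vs C,X) = 3
max payoff 3 at {Q,R}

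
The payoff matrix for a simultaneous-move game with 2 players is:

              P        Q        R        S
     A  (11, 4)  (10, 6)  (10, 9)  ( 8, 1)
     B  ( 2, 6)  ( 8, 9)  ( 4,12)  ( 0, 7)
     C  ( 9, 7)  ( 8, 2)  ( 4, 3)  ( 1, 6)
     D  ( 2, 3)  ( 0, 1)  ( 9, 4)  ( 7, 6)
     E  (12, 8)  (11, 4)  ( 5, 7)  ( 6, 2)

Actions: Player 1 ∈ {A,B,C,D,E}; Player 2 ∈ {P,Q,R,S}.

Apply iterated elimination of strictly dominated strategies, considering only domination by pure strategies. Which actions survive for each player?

IESDS → P1:{A,E} P2:{P,R}

P1 drop B (A beats it: P:11>2 Q:10>8 R:10>4 S:8>0)
P1 drop C (A beats it: P:11>9 Q:10>8 R:10>4 S:8>1)
P1 drop D (A beats it: P:11>2 Q:10>0 R:10>9 S:8>7)
P2 drop Q (R beats it: A:9>6 E:7>4)
P2 drop S (P beats it: A:4>1 E:8>2)
P1→{A,E} P2→{P,R}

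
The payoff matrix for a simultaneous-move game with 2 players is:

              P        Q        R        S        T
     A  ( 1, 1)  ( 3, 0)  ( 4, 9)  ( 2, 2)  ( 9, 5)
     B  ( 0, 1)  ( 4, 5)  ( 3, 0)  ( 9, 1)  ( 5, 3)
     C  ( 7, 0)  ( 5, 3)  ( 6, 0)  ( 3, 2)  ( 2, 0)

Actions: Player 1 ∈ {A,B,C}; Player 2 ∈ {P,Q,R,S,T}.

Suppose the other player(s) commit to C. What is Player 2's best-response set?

argmax u_2 = {Q}

u_2(P vs C) = 0
u_2(Q vs C) = 3
u_2(R vs C) = 0
u_2(S vs C) = 2
u_2(T vs C) = 0
max payoff 3 at {Q}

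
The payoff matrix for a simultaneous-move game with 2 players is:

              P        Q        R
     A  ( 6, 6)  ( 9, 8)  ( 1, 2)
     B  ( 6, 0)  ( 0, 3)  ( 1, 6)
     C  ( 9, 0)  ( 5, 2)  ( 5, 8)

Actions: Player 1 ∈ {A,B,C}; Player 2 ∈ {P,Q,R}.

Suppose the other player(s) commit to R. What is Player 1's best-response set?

BR_1 = {C}

u_1(A vs R) = 1
u_1(B vs R) = 1
u_1(C vs R) = 5
max payoff 5 at {C}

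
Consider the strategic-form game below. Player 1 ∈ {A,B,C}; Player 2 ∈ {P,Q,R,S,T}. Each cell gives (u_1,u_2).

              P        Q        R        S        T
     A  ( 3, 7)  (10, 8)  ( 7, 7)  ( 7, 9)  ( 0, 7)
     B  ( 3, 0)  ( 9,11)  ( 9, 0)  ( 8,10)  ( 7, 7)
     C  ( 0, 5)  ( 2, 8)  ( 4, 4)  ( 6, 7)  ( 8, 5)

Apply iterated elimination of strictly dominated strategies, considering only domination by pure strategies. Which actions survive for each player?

Survivors P1:{A,B} P2:{Q,S}

P2 drop P (Q beats it: A:8>7 B:11>0 C:8>5)
P2 drop R (Q beats it: A:8>7 B:11>0 C:8>4)
P2 drop T (Q beats it: A:8>7 B:11>7 C:8>5)
P1 drop C (A beats it: Q:10>2 S:7>6)
P1→{A,B} P2→{Q,S}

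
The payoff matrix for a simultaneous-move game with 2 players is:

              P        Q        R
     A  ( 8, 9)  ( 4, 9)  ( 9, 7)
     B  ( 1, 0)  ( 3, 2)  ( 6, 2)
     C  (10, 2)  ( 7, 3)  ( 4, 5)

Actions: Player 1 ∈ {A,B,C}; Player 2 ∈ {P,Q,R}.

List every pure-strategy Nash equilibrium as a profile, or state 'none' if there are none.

(A,P): not NE [P1→C gives 10>8]
(A,Q): not NE [P1→C gives 7>4]
(A,R): not NE [P2→Q gives 9>7]
(B,P): not NE [P1→C gives 10>1; P2→R gives 2>0]
(B,Q): not NE [P1→C gives 7>3]
(B,R): not NE [P1→A gives 9>6]
(C,P): not NE [P2→R gives 5>2]
(C,Q): not NE [P2→R gives 5>3]
(C,R): not NE [P1→A gives 9>4]

Equilibria: none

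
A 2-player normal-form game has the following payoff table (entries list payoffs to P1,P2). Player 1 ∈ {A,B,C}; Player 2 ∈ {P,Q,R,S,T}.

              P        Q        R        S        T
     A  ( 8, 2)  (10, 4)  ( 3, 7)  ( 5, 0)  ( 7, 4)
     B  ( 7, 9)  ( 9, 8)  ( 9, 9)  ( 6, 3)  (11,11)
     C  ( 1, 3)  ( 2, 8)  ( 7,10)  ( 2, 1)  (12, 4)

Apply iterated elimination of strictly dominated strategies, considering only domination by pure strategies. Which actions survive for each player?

P2 drop P (T beats it: A:4>2 B:11>9 C:4>3)
P2 drop Q (R beats it: A:7>4 B:9>8 C:10>8)
P1 drop A (B beats it: R:9>3 S:6>5 T:11>7)
P2 drop S (R beats it: B:9>3 C:10>1)
P1→{B,C} P2→{R,T}

IESDS → P1:{B,C} P2:{R,T}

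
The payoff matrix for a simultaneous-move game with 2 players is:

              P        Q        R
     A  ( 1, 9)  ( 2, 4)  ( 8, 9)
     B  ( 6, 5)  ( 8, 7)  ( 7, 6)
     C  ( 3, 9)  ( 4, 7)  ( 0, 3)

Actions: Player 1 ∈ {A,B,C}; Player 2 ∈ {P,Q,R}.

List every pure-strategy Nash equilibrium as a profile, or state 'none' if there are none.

(A,P): not NE [P1→B gives 6>1]
(A,Q): not NE [P1→B gives 8>2; P2→R gives 9>4]
(A,R): NE
(B,P): not NE [P2→Q gives 7>5]
(B,Q): NE
(B,R): not NE [P1→A gives 8>7; P2→Q gives 7>6]
(C,P): not NE [P1→B gives 6>3]
(C,Q): not NE [P1→B gives 8>4; P2→P gives 9>7]
(C,R): not NE [P1→A gives 8>0; P2→P gives 9>3]

PSNE = {(A,R), (B,Q)}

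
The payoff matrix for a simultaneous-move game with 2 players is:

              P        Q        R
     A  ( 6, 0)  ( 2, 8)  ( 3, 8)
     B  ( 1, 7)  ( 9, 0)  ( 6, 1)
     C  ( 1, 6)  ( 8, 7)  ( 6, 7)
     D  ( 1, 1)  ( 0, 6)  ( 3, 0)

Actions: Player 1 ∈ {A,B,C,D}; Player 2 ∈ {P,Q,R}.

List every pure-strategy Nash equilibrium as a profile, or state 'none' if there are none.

Nash profiles: (C,R)

(A,P): not NE [P2→R gives 8>0]
(A,Q): not NE [P1→B gives 9>2]
(A,R): not NE [P1→C gives 6>3]
(B,P): not NE [P1→A gives 6>1]
(B,Q): not NE [P2→P gives 7>0]
(B,R): not NE [P2→P gives 7>1]
(C,P): not NE [P1→A gives 6>1; P2→R gives 7>6]
(C,Q): not NE [P1→B gives 9>8]
(C,R): NE
(D,P): not NE [P1→A gives 6>1; P2→Q gives 6>1]
(D,Q): not NE [P1→B gives 9>0]
(D,R): not NE [P1→C gives 6>3; P2→Q gives 6>0]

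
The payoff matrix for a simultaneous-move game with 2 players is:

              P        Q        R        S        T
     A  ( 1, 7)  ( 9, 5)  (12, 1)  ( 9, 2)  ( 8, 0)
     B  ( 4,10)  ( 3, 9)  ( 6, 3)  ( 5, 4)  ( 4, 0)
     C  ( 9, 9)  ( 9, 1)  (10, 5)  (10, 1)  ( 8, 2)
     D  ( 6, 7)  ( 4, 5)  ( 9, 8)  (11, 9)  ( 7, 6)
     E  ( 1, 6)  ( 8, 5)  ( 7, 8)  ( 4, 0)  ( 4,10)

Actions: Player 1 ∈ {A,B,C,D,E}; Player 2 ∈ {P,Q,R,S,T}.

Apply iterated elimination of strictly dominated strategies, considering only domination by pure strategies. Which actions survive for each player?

IESDS → P1:{A,C,D} P2:{P,R,S}

P1 drop B (C beats it: P:9>4 Q:9>3 R:10>6 S:10>5 T:8>4)
P1 drop E (C beats it: P:9>1 Q:9>8 R:10>7 S:10>4 T:8>4)
P2 drop Q (P beats it: A:7>5 C:9>1 D:7>5)
P2 drop T (P beats it: A:7>0 C:9>2 D:7>6)
P1→{A,C,D} P2→{P,R,S}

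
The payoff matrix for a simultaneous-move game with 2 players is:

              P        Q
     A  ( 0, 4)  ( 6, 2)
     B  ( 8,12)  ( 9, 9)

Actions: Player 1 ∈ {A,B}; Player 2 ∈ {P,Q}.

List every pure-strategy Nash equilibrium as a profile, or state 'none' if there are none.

NE set: (B,P)

(A,P): not NE [P1→B gives 8>0]
(A,Q): not NE [P1→B gives 9>6; P2→P gives 4>2]
(B,P): NE
(B,Q): not NE [P2→P gives 12>9]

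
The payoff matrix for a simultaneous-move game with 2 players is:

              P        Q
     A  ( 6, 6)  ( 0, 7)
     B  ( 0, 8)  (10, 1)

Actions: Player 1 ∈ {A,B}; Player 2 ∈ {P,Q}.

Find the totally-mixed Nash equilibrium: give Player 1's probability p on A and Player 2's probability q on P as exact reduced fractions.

P1 indiff ⇒ q·6+(1-q)·0 = q·0+(1-q)·10 ⇒ q(6) = (1-q)(10) ⇒ q = 5/8
P2 indiff ⇒ p·6+(1-p)·8 = p·7+(1-p)·1 ⇒ p(-1) = (1-p)(-7) ⇒ p = 7/8

(p,q) = (7/8, 5/8)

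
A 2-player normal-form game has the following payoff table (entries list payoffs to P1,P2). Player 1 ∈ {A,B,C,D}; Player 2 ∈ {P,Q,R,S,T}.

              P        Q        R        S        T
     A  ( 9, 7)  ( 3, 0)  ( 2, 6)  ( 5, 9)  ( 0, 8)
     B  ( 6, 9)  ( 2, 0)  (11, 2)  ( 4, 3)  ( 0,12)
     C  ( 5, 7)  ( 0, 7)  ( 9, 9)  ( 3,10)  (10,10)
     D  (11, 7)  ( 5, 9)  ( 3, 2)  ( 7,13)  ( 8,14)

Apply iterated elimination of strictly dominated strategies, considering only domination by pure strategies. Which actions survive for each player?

Remaining: P1:{C,D} P2:{S,T}

P1 drop A (D beats it: P:11>9 Q:5>3 R:3>2 S:7>5 T:8>0)
P2 drop P (T beats it: B:12>9 C:10>7 D:14>7)
P2 drop Q (S beats it: B:3>0 C:10>7 D:13>9)
P2 drop R (S beats it: B:3>2 C:10>9 D:13>2)
P1 drop B (D beats it: S:7>4 T:8>0)
P1→{C,D} P2→{S,T}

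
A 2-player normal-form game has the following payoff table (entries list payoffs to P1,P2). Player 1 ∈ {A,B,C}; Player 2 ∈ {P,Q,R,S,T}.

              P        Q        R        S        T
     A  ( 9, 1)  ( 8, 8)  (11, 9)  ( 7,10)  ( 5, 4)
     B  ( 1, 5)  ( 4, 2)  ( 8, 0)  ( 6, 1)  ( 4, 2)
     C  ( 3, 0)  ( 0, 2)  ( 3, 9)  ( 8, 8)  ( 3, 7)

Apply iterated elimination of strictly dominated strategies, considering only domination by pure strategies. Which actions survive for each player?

IESDS → P1:{A,C} P2:{R,S}

P1 drop B (A beats it: P:9>1 Q:8>4 R:11>8 S:7>6 T:5>4)
P2 drop P (Q beats it: A:8>1 C:2>0)
P2 drop Q (R beats it: A:9>8 C:9>2)
P2 drop T (R beats it: A:9>4 C:9>7)
P1→{A,C} P2→{R,S}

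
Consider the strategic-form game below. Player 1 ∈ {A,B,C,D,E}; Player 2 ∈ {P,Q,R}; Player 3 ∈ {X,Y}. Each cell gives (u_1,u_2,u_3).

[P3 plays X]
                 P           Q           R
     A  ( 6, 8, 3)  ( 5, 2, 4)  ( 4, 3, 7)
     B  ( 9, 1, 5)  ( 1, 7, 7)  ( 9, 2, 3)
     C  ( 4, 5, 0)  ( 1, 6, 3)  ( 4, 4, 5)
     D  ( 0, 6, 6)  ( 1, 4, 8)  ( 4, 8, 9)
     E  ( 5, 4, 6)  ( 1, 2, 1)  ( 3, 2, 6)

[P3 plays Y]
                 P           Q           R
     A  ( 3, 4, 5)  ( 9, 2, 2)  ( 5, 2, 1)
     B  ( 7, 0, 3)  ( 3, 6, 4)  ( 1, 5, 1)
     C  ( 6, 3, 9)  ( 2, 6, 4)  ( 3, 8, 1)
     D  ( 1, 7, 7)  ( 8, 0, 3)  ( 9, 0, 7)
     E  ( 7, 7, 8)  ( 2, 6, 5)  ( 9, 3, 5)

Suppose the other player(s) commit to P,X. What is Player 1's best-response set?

BR_1 = {B}

u_1(A vs P,X) = 6
u_1(B vs P,X) = 9
u_1(C vs P,X) = 4
u_1(D vs P,X) = 0
u_1(E vs P,X) = 5
max payoff 9 at {B}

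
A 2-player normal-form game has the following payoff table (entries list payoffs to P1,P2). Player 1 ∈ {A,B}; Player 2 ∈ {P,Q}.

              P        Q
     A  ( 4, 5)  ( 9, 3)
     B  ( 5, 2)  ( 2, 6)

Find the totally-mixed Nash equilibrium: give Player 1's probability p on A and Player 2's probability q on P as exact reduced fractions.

p=2/3, q=7/8

P1 indiff ⇒ q·4+(1-q)·9 = q·5+(1-q)·2 ⇒ q(-1) = (1-q)(-7) ⇒ q = 7/8
P2 indiff ⇒ p·5+(1-p)·2 = p·3+(1-p)·6 ⇒ p(2) = (1-p)(4) ⇒ p = 2/3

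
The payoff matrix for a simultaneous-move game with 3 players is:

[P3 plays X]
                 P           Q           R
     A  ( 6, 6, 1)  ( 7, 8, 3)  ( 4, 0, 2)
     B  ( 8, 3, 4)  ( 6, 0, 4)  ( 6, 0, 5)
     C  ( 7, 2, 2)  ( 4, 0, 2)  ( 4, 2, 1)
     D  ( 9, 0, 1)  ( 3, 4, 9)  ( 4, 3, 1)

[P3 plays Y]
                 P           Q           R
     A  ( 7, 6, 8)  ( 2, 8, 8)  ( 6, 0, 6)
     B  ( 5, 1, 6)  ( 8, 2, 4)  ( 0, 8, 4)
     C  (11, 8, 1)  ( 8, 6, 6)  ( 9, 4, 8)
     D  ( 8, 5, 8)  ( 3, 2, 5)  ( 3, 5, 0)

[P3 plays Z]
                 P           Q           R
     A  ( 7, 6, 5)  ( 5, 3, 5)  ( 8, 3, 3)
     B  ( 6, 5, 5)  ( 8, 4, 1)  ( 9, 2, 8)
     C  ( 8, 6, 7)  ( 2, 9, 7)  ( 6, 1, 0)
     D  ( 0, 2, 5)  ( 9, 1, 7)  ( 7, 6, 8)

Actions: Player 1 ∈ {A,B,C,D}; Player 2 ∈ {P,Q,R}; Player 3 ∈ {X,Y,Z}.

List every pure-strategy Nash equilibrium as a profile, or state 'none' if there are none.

(A,P,X): not NE [P1→D gives 9>6; P2→Q gives 8>6; P3→Y gives 8>1]
(A,P,Y): not NE [P1→C gives 11>7; P2→Q gives 8>6]
(A,P,Z): not NE [P1→C gives 8>7; P3→Y gives 8>5]
(A,Q,X): not NE [P3→Y gives 8>3]
(A,Q,Y): not NE [P1→C gives 8>2]
(A,Q,Z): not NE [P1→D gives 9>5; P2→P gives 6>3; P3→Y gives 8>5]
(A,R,X): not NE [P1→B gives 6>4; P2→Q gives 8>0; P3→Y gives 6>2]
(A,R,Y): not NE [P1→C gives 9>6; P2→Q gives 8>0]
(A,R,Z): not NE [P1→B gives 9>8; P2→P gives 6>3; P3→Y gives 6>3]
(B,P,X): not NE [P1→D gives 9>8; P3→Y gives 6>4]
(B,P,Y): not NE [P1→C gives 11>5; P2→R gives 8>1]
(B,P,Z): not NE [P1→C gives 8>6; P3→Y gives 6>5]
(B,Q,X): not NE [P1→A gives 7>6; P2→P gives 3>0]
(B,Q,Y): not NE [P2→R gives 8>2]
(B,Q,Z): not NE [P1→D gives 9>8; P2→P gives 5>4; P3→Y gives 4>1]
(B,R,X): not NE [P2→P gives 3>0; P3→Z gives 8>5]
(B,R,Y): not NE [P1→C gives 9>0; P3→Z gives 8>4]
(B,R,Z): not NE [P2→P gives 5>2]
(C,P,X): not NE [P1→D gives 9>7; P3→Z gives 7>2]
(C,P,Y): not NE [P3→Z gives 7>1]
(C,P,Z): not NE [P2→Q gives 9>6]
(C,Q,X): not NE [P1→A gives 7>4; P2→R gives 2>0; P3→Z gives 7>2]
(C,Q,Y): not NE [P2→P gives 8>6; P3→Z gives 7>6]
(C,Q,Z): not NE [P1→D gives 9>2]
(C,R,X): not NE [P1→B gives 6>4; P3→Y gives 8>1]
(C,R,Y): not NE [P2→P gives 8>4]
(C,R,Z): not NE [P1→B gives 9>6; P2→Q gives 9>1; P3→Y gives 8>0]
(D,P,X): not NE [P2→Q gives 4>0; P3→Y gives 8>1]
(D,P,Y): not NE [P1→C gives 11>8]
(D,P,Z): not NE [P1→C gives 8>0; P2→R gives 6>2; P3→Y gives 8>5]
(D,Q,X): not NE [P1→A gives 7>3]
(D,Q,Y): not NE [P1→C gives 8>3; P2→R gives 5>2; P3→X gives 9>5]
(D,Q,Z): not NE [P2→R gives 6>1; P3→X gives 9>7]
(D,R,X): not NE [P1→B gives 6>4; P2→Q gives 4>3; P3→Z gives 8>1]
(D,R,Y): not NE [P1→C gives 9>3; P3→Z gives 8>0]
(D,R,Z): not NE [P1→B gives 9>7]

PSNE: ∅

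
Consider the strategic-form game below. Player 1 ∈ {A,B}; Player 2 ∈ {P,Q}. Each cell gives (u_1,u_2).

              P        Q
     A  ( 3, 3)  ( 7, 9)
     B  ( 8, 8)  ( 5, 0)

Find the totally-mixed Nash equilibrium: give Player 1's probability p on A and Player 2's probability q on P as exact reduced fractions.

(p,q) = (4/7, 2/7)

P1 indiff ⇒ q·3+(1-q)·7 = q·8+(1-q)·5 ⇒ q(-5) = (1-q)(-2) ⇒ q = 2/7
P2 indiff ⇒ p·3+(1-p)·8 = p·9+(1-p)·0 ⇒ p(-6) = (1-p)(-8) ⇒ p = 4/7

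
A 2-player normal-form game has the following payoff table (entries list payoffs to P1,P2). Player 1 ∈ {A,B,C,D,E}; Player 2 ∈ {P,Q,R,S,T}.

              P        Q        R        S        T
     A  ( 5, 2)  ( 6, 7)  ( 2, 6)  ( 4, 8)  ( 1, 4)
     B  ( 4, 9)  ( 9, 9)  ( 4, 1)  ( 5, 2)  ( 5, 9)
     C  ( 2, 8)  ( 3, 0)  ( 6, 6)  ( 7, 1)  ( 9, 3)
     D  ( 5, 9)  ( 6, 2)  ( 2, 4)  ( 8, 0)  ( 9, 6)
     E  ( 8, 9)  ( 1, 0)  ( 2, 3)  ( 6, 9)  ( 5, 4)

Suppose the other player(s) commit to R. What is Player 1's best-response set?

BR_1 = {C}

u_1(A vs R) = 2
u_1(B vs R) = 4
u_1(C vs R) = 6
u_1(D vs R) = 2
u_1(E vs R) = 2
max payoff 6 at {C}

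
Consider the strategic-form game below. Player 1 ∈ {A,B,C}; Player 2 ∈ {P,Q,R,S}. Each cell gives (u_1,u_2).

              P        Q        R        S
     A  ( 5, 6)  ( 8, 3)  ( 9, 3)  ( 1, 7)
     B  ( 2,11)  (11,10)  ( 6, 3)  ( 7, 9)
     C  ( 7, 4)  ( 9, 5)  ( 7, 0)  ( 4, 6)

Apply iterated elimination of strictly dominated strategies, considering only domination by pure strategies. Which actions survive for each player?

Survivors P1:{B,C} P2:{P,Q,S}

P2 drop R (P beats it: A:6>3 B:11>3 C:4>0)
P1 drop A (C beats it: P:7>5 Q:9>8 S:4>1)
P1→{B,C} P2→{P,Q,S}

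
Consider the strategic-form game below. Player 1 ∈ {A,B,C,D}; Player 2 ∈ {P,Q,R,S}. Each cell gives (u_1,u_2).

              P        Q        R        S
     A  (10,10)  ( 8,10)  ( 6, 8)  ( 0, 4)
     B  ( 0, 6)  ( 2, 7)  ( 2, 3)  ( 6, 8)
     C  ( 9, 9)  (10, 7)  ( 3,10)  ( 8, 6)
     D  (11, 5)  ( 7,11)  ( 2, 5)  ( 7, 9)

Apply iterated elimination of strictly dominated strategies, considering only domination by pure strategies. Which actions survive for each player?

P1 drop B (C beats it: P:9>0 Q:10>2 R:3>2 S:8>6)
P2 drop S (Q beats it: A:10>4 C:7>6 D:11>9)
P1→{A,C,D} P2→{P,Q,R}

Survivors P1:{A,C,D} P2:{P,Q,R}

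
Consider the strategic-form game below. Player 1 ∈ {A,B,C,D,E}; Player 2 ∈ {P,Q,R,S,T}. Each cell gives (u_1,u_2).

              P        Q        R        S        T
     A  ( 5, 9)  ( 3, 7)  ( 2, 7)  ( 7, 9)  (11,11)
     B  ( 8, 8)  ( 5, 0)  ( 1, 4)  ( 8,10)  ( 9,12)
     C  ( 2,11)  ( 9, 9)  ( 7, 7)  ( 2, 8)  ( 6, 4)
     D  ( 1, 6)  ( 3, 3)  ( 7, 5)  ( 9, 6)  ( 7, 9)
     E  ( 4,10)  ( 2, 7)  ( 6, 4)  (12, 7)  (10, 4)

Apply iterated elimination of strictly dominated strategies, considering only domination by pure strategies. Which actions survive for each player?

P2 drop Q (P beats it: A:9>7 B:8>0 C:11>9 D:6>3 E:10>7)
P2 drop R (P beats it: A:9>7 B:8>4 C:11>7 D:6>5 E:10>4)
P1 drop C (A beats it: P:5>2 S:7>2 T:11>6)
P1 drop D (E beats it: P:4>1 S:12>9 T:10>7)
P1→{A,B,E} P2→{P,S,T}

Remaining: P1:{A,B,E} P2:{P,S,T}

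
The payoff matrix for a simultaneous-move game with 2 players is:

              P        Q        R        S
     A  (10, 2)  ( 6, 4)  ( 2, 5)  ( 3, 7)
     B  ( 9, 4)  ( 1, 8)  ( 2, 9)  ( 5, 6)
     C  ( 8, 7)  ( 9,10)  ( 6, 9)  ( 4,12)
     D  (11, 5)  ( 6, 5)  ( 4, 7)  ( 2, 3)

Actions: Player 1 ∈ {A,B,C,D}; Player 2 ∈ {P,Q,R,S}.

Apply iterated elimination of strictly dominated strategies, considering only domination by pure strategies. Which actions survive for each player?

Remaining: P1:{B,C} P2:{Q,R,S}

P2 drop P (R beats it: A:5>2 B:9>4 C:9>7 D:7>5)
P1 drop A (C beats it: Q:9>6 R:6>2 S:4>3)
P1 drop D (C beats it: Q:9>6 R:6>4 S:4>2)
P1→{B,C} P2→{Q,R,S}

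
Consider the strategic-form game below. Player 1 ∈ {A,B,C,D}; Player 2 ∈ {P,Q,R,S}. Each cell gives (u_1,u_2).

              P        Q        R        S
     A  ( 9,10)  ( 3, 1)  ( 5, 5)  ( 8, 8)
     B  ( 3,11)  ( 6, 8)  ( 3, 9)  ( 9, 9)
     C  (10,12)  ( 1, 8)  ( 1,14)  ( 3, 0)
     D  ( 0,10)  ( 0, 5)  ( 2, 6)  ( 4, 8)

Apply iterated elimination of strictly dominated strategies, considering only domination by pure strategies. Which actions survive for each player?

Survivors P1:{A,C} P2:{P,R}

P1 drop D (A beats it: P:9>0 Q:3>0 R:5>2 S:8>4)
P2 drop Q (P beats it: A:10>1 B:11>8 C:12>8)
P2 drop S (P beats it: A:10>8 B:11>9 C:12>0)
P1 drop B (A beats it: P:9>3 R:5>3)
P1→{A,C} P2→{P,R}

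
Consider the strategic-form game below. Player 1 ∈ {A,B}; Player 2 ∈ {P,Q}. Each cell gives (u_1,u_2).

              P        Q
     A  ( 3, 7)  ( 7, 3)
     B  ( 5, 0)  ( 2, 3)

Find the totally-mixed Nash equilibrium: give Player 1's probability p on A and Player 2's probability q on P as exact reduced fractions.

P1 indiff ⇒ q·3+(1-q)·7 = q·5+(1-q)·2 ⇒ q(-2) = (1-q)(-5) ⇒ q = 5/7
P2 indiff ⇒ p·7+(1-p)·0 = p·3+(1-p)·3 ⇒ p(4) = (1-p)(3) ⇒ p = 3/7

p=3/7, q=5/7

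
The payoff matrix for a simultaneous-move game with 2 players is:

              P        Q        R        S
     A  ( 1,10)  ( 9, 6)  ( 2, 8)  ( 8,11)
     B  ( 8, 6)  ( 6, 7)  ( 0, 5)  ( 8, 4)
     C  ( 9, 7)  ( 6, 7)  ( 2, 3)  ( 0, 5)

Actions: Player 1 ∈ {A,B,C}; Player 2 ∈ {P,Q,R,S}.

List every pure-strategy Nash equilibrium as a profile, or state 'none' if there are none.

(A,P): not NE [P1→C gives 9>1; P2→S gives 11>10]
(A,Q): not NE [P2→S gives 11>6]
(A,R): not NE [P2→S gives 11>8]
(A,S): NE
(B,P): not NE [P1→C gives 9>8; P2→Q gives 7>6]
(B,Q): not NE [P1→A gives 9>6]
(B,R): not NE [P1→C gives 2>0; P2→Q gives 7>5]
(B,S): not NE [P2→Q gives 7>4]
(C,P): NE
(C,Q): not NE [P1→A gives 9>6]
(C,R): not NE [P2→Q gives 7>3]
(C,S): not NE [P1→B gives 8>0; P2→Q gives 7>5]

NE set: (A,S), (C,P)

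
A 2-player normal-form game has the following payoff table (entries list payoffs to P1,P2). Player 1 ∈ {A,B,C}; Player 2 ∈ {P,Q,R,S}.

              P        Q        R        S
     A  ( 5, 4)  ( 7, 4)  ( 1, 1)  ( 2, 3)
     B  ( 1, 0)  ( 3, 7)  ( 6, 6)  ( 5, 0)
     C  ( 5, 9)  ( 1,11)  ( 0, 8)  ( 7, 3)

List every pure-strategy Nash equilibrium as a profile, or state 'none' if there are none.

PSNE = {(A,P), (A,Q)}

(A,P): NE
(A,Q): NE
(A,R): not NE [P1→B gives 6>1; P2→Q gives 4>1]
(A,S): not NE [P1→C gives 7>2; P2→Q gives 4>3]
(B,P): not NE [P1→C gives 5>1; P2→Q gives 7>0]
(B,Q): not NE [P1→A gives 7>3]
(B,R): not NE [P2→Q gives 7>6]
(B,S): not NE [P1→C gives 7>5; P2→Q gives 7>0]
(C,P): not NE [P2→Q gives 11>9]
(C,Q): not NE [P1→A gives 7>1]
(C,R): not NE [P1→B gives 6>0; P2→Q gives 11>8]
(C,S): not NE [P2→Q gives 11>3]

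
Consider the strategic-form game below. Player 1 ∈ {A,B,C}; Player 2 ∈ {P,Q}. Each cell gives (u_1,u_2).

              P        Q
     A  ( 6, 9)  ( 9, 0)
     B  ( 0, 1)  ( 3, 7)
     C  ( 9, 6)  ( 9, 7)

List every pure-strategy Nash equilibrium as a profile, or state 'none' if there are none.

PSNE = {(C,Q)}

(A,P): not NE [P1→C gives 9>6]
(A,Q): not NE [P2→P gives 9>0]
(B,P): not NE [P1→C gives 9>0; P2→Q gives 7>1]
(B,Q): not NE [P1→C gives 9>3]
(C,P): not NE [P2→Q gives 7>6]
(C,Q): NE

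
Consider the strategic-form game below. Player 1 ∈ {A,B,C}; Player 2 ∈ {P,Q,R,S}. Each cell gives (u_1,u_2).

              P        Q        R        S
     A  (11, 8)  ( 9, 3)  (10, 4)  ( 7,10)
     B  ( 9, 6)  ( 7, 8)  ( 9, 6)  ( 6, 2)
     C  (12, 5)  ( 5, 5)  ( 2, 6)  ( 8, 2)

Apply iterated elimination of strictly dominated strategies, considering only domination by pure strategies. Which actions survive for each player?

IESDS → P1:{A,C} P2:{P,R,S}

P1 drop B (A beats it: P:11>9 Q:9>7 R:10>9 S:7>6)
P2 drop Q (R beats it: A:4>3 C:6>5)
P1→{A,C} P2→{P,R,S}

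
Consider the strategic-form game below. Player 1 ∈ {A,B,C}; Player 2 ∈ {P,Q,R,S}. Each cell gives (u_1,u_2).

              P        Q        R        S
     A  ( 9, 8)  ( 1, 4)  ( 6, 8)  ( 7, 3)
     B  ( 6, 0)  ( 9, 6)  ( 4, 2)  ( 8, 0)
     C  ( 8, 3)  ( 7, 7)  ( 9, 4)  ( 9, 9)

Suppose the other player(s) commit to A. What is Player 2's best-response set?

P2 best: {P,R}

u_2(P vs A) = 8
u_2(Q vs A) = 4
u_2(R vs A) = 8
u_2(S vs A) = 3
max payoff 8 at {P,R}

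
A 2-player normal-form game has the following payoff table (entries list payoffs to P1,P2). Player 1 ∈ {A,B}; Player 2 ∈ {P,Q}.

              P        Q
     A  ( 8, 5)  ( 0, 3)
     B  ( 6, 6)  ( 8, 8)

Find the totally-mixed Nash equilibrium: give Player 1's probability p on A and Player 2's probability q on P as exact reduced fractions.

P1 mixes 1/2 on A; P2 mixes 4/5 on P

P1 indiff ⇒ q·8+(1-q)·0 = q·6+(1-q)·8 ⇒ q(2) = (1-q)(8) ⇒ q = 4/5
P2 indiff ⇒ p·5+(1-p)·6 = p·3+(1-p)·8 ⇒ p(2) = (1-p)(2) ⇒ p = 1/2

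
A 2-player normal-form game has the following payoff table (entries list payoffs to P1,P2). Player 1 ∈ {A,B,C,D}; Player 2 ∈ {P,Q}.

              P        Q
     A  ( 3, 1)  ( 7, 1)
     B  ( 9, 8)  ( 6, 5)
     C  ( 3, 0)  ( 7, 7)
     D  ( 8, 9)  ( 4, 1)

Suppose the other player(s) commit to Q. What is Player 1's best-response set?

u_1(A vs Q) = 7
u_1(B vs Q) = 6
u_1(C vs Q) = 7
u_1(D vs Q) = 4
max payoff 7 at {A,C}

argmax u_1 = {A,C}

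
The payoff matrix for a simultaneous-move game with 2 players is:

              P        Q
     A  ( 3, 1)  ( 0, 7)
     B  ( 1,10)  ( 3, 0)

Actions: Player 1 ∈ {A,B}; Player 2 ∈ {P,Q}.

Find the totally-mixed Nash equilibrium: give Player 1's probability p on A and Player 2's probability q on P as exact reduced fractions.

(p,q) = (5/8, 3/5)

P1 indiff ⇒ q·3+(1-q)·0 = q·1+(1-q)·3 ⇒ q(2) = (1-q)(3) ⇒ q = 3/5
P2 indiff ⇒ p·1+(1-p)·10 = p·7+(1-p)·0 ⇒ p(-6) = (1-p)(-10) ⇒ p = 5/8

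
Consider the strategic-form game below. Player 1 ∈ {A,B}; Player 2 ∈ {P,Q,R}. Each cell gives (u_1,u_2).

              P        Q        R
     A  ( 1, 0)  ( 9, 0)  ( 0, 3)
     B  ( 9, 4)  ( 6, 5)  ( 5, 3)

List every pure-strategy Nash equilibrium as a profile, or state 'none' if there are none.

(A,P): not NE [P1→B gives 9>1; P2→R gives 3>0]
(A,Q): not NE [P2→R gives 3>0]
(A,R): not NE [P1→B gives 5>0]
(B,P): not NE [P2→Q gives 5>4]
(B,Q): not NE [P1→A gives 9>6]
(B,R): not NE [P2→Q gives 5>3]

Equilibria: none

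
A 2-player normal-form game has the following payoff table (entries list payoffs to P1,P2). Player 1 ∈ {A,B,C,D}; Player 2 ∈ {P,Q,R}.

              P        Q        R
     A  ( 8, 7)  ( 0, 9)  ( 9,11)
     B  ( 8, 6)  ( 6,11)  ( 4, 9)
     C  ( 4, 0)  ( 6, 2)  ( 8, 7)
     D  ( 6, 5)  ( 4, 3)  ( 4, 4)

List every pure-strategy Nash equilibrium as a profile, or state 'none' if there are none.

NE set: (A,R), (B,Q)

(A,P): not NE [P2→R gives 11>7]
(A,Q): not NE [P1→C gives 6>0; P2→R gives 11>9]
(A,R): NE
(B,P): not NE [P2→Q gives 11>6]
(B,Q): NE
(B,R): not NE [P1→A gives 9>4; P2→Q gives 11>9]
(C,P): not NE [P1→B gives 8>4; P2→R gives 7>0]
(C,Q): not NE [P2→R gives 7>2]
(C,R): not NE [P1→A gives 9>8]
(D,P): not NE [P1→B gives 8>6]
(D,Q): not NE [P1→C gives 6>4; P2→P gives 5>3]
(D,R): not NE [P1→A gives 9>4; P2→P gives 5>4]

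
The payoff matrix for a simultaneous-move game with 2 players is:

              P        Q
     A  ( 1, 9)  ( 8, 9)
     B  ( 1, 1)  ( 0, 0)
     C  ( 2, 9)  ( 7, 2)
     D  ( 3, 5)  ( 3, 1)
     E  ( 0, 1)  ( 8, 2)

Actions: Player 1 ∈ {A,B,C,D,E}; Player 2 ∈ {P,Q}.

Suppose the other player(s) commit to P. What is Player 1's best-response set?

P1 best: {D}

u_1(A vs P) = 1
u_1(B vs P) = 1
u_1(C vs P) = 2
u_1(D vs P) = 3
u_1(E vs P) = 0
max payoff 3 at {D}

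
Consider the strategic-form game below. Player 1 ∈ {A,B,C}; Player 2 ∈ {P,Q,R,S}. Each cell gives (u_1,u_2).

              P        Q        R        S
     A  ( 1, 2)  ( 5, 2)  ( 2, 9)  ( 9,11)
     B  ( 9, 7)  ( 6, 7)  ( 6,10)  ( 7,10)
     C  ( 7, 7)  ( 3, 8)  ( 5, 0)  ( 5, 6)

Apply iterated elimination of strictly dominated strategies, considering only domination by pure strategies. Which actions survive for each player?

P1 drop C (B beats it: P:9>7 Q:6>3 R:6>5 S:7>5)
P2 drop P (R beats it: A:9>2 B:10>7)
P2 drop Q (R beats it: A:9>2 B:10>7)
P1→{A,B} P2→{R,S}

Survivors P1:{A,B} P2:{R,S}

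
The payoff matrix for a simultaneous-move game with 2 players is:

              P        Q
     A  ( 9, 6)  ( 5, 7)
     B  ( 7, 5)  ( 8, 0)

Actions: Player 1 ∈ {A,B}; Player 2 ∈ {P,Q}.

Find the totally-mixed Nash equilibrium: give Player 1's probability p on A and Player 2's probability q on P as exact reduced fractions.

P1 indiff ⇒ q·9+(1-q)·5 = q·7+(1-q)·8 ⇒ q(2) = (1-q)(3) ⇒ q = 3/5
P2 indiff ⇒ p·6+(1-p)·5 = p·7+(1-p)·0 ⇒ p(-1) = (1-p)(-5) ⇒ p = 5/6

p=5/6, q=3/5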